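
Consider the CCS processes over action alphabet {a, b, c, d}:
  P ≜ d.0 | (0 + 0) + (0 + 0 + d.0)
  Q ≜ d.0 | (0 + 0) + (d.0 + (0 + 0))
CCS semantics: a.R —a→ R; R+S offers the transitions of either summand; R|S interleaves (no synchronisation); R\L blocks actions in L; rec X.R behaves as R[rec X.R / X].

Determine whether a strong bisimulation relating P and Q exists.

P ~ Q

Reachable graph of P (3 states):
  u0 = d.0 | (0 + 0) + (0 + 0 + d.0) | ··d··> u1, ··d··> u2
  u1 = 0 | ∅
  u2 = 0 | (0 + 0) | ∅
Reachable graph of Q (3 states):
  v0 = d.0 | (0 + 0) + (d.0 + (0 + 0)) | ··d··> v1, ··d··> v2
  v1 = 0 | ∅
  v2 = 0 | (0 + 0) | ∅
Coarsest stable partition (strong bisimilarity classes):
  B0 = {u0, v0}
  B1 = {u1, u2, v1, v2}
u0 ∈ B0, v0 ∈ B0 → same block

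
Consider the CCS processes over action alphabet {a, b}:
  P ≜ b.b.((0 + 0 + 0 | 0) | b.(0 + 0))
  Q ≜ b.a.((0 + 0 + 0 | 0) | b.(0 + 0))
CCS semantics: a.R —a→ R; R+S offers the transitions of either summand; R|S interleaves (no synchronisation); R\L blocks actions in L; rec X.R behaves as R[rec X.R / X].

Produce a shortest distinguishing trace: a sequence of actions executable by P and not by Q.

LTS(P): 4 reachable states
  m0 = b.b.((0 + 0 + 0 | 0) | b.(0 + 0)) ⊢ ··b··> m1
  m1 = b.((0 + 0 + 0 | 0) | b.(0 + 0)) ⊢ ··b··> m2
  m2 = (0 + 0 + 0 | 0) | b.(0 + 0) ⊢ ··b··> m3
  m3 = (0 + 0 + 0 | 0) | (0 + 0) ⊢ (no moves)
LTS(Q): 4 reachable states
  n0 = b.a.((0 + 0 + 0 | 0) | b.(0 + 0)) ⊢ ··b··> n1
  n1 = a.((0 + 0 + 0 | 0) | b.(0 + 0)) ⊢ ··a··> n2
  n2 = (0 + 0 + 0 | 0) | b.(0 + 0) ⊢ ··b··> n3
  n3 = (0 + 0 + 0 | 0) | (0 + 0) ⊢ (no moves)
Run σ = ⟨bb⟩ on P: start {m0}
  after b @ step 1: {m1}
  after b @ step 2: {m2}
  — P admits the full trace.
Run σ = ⟨bb⟩ on Q: start {n0}
  after b @ step 1: {n1}
  after b @ step 2: ∅ (Q stuck)

bb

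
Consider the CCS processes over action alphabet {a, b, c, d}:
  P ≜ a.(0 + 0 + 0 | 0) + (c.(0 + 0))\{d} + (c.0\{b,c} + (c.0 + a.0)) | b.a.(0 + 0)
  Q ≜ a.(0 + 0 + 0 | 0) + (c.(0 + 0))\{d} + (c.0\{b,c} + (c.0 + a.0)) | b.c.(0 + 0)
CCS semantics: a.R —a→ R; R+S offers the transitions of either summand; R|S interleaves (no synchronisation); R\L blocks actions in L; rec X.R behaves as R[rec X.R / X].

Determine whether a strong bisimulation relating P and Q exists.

P ≁ Q

LTS(P): 11 reachable states
  s0 = a.(0 + 0 + 0 | 0) + (c.(0 + 0))\{d} + (c.0\{b,c} + (c.0 + a.0)) | b.a.(0 + 0) has moves —a→ s1, —a→ s2, —b→ s3, —c→ s2, —c→ s4, —c→ s5
  s1 = 0 + 0 + 0 | 0 has moves ∅
  s2 = 0 | b.a.(0 + 0) has moves —b→ s6
  s3 = (c.0\{b,c} + (c.0 + a.0)) | a.(0 + 0) has moves —a→ s6, —a→ s7, —c→ s6, —c→ s8
  s4 = (0 + 0)\{d} has moves ∅
  s5 = 0\{b,c} | b.a.(0 + 0) has moves —b→ s8
  s6 = 0 | a.(0 + 0) has moves —a→ s9
  s7 = (c.0\{b,c} + (c.0 + a.0)) | (0 + 0) has moves —a→ s9, —c→ s10, —c→ s9
  s8 = 0\{b,c} | a.(0 + 0) has moves —a→ s10
  s9 = 0 | (0 + 0) has moves ∅
  s10 = 0\{b,c} | (0 + 0) has moves ∅
LTS(Q): 11 reachable states
  t0 = a.(0 + 0 + 0 | 0) + (c.(0 + 0))\{d} + (c.0\{b,c} + (c.0 + a.0)) | b.c.(0 + 0) has moves —a→ t1, —a→ t2, —b→ t3, —c→ t2, —c→ t4, —c→ t5
  t1 = 0 + 0 + 0 | 0 has moves ∅
  t2 = 0 | b.c.(0 + 0) has moves —b→ t6
  t3 = (c.0\{b,c} + (c.0 + a.0)) | c.(0 + 0) has moves —a→ t6, —c→ t6, —c→ t7, —c→ t8
  t4 = (0 + 0)\{d} has moves ∅
  t5 = 0\{b,c} | b.c.(0 + 0) has moves —b→ t8
  t6 = 0 | c.(0 + 0) has moves —c→ t9
  t7 = (c.0\{b,c} + (c.0 + a.0)) | (0 + 0) has moves —a→ t9, —c→ t10, —c→ t9
  t8 = 0\{b,c} | c.(0 + 0) has moves —c→ t10
  t9 = 0 | (0 + 0) has moves ∅
  t10 = 0\{b,c} | (0 + 0) has moves ∅
Coarsest stable partition (strong bisimilarity classes):
  B0 = {s0}
  B1 = {s2, s5}
  B2 = {s6, s8}
  B3 = {s1, s10, s4, s9, t1, t10, t4, t9}
  B4 = {s3}
  B5 = {s7, t7}
  B6 = {t0}
  B7 = {t3}
  B8 = {t6, t8}
  B9 = {t2, t5}
s0 ∈ B0, t0 ∈ B6 → different blocks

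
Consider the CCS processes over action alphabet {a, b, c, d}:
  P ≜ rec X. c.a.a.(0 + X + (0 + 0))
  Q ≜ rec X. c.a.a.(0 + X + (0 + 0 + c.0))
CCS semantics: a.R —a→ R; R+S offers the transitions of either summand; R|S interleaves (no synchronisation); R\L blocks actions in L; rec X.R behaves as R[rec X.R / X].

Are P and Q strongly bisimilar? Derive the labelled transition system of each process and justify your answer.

P's transition system — 4 states:
  m0 = rec X. c.a.a.(0 + X + (0 + 0)) | —c→ m1
  m1 = a.a.(0 + (rec X. c.a.a.(0 + X + (0 + 0))) + (0 + 0)) | —a→ m2
  m2 = a.(0 + (rec X. c.a.a.(0 + X + (0 + 0))) + (0 + 0)) | —a→ m3
  m3 = 0 + (rec X. c.a.a.(0 + X + (0 + 0))) + (0 + 0) | —c→ m1
Q's transition system — 5 states:
  n0 = rec X. c.a.a.(0 + X + (0 + 0 + c.0)) | —c→ n1
  n1 = a.a.(0 + (rec X. c.a.a.(0 + X + (0 + 0 + c.0))) + (0 + 0 + c.0)) | —a→ n2
  n2 = a.(0 + (rec X. c.a.a.(0 + X + (0 + 0 + c.0))) + (0 + 0 + c.0)) | —a→ n3
  n3 = 0 + (rec X. c.a.a.(0 + X + (0 + 0 + c.0))) + (0 + 0 + c.0) | —c→ n1, —c→ n4
  n4 = 0 | ∅
Bisimilarity quotient blocks:
  B0 = {m0, m3}
  B1 = {m1}
  B2 = {m2}
  B3 = {n0}
  B4 = {n1}
  B5 = {n2}
  B6 = {n3}
  B7 = {n4}
m0 ∈ B0, n0 ∈ B3 → different blocks

not bisimilar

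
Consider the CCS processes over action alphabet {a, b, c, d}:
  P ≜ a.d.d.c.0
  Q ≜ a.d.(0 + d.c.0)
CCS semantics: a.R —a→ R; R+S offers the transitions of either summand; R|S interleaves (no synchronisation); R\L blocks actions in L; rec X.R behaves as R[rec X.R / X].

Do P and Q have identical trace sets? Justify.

trace-equivalent

LTS(P): 5 reachable states
  s0 = a.d.d.c.0 → --a--▸ s1
  s1 = d.d.c.0 → --d--▸ s2
  s2 = d.c.0 → --d--▸ s3
  s3 = c.0 → --c--▸ s4
  s4 = 0 → deadlocked
LTS(Q): 5 reachable states
  t0 = a.d.(0 + d.c.0) → --a--▸ t1
  t1 = d.(0 + d.c.0) → --d--▸ t2
  t2 = 0 + d.c.0 → --d--▸ t3
  t3 = c.0 → --c--▸ t4
  t4 = 0 → deadlocked
Bisimilarity quotient blocks:
  B0 = {s0, t0}
  B1 = {s1, t1}
  B2 = {s2, t2}
  B3 = {s3, t3}
  B4 = {s4, t4}
s0 ∈ B0, t0 ∈ B0 → same block
Bisimilar ⇒ trace-equivalent.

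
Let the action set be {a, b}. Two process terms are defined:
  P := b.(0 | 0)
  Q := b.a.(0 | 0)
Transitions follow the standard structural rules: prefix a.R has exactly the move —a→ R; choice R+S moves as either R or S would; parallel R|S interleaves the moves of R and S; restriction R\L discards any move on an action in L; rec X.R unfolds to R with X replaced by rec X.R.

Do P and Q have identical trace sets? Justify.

trace-distinct — witness ⟨ba⟩

LTS(P): 2 reachable states
  u0 = b.(0 | 0) | —b→ u1
  u1 = 0 | 0 | stopped
LTS(Q): 3 reachable states
  v0 = b.a.(0 | 0) | —b→ v1
  v1 = a.(0 | 0) | —a→ v2
  v2 = 0 | 0 | stopped
Trace ⟨ba⟩ through Q, begin at {v0}:
  [1] b ⇒ {v1}
  [2] a ⇒ {v2}
  ✓ Q
Trace ⟨ba⟩ through P, begin at {u0}:
  [1] b ⇒ {u1}
  [2] a ⇒ no successor for P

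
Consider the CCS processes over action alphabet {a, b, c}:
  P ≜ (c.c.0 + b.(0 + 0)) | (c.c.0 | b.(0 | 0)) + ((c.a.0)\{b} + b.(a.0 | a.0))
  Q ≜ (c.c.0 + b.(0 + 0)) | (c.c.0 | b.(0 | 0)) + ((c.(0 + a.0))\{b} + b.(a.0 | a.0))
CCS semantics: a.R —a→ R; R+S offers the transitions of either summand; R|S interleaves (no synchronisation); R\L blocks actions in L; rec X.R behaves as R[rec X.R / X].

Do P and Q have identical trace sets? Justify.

LTS(P): 30 reachable states
  p0 = (c.c.0 + b.(0 + 0)) | (c.c.0 | b.(0 | 0)) + ((c.a.0)\{b} + b.(a.0 | a.0)) has moves --b--▸ p1, --b--▸ p2, --b--▸ p3, --c--▸ p4, --c--▸ p5, --c--▸ p6
  p1 = (0 + 0) | (c.c.0 | b.(0 | 0)) has moves --b--▸ p7, --c--▸ p8
  p2 = (c.c.0 + b.(0 + 0)) | (c.c.0 | (0 | 0)) has moves --b--▸ p7, --c--▸ p10, --c--▸ p9
  p3 = a.0 | a.0 has moves --a--▸ p11, --a--▸ p12
  p4 = (a.0)\{b} has moves --a--▸ p13
  p5 = (c.c.0 + b.(0 + 0)) | (c.0 | b.(0 | 0)) has moves --b--▸ p8, --b--▸ p9, --c--▸ p14, --c--▸ p15
  p6 = c.0 | (c.c.0 | b.(0 | 0)) has moves --b--▸ p10, --c--▸ p15, --c--▸ p16
  p7 = (0 + 0) | (c.c.0 | (0 | 0)) has moves --c--▸ p17
  p8 = (0 + 0) | (c.0 | b.(0 | 0)) has moves --b--▸ p17, --c--▸ p18
  p9 = (c.c.0 + b.(0 + 0)) | (c.0 | (0 | 0)) has moves --b--▸ p17, --c--▸ p19, --c--▸ p20
  p10 = c.0 | (c.c.0 | (0 | 0)) has moves --c--▸ p20, --c--▸ p21
  p11 = 0 | a.0 has moves --a--▸ p22
  p12 = a.0 | 0 has moves --a--▸ p22
  p13 = 0\{b} has moves stopped
  p14 = (c.c.0 + b.(0 + 0)) | (0 | b.(0 | 0)) has moves --b--▸ p18, --b--▸ p19, --c--▸ p23
  p15 = c.0 | (c.0 | b.(0 | 0)) has moves --b--▸ p20, --c--▸ p23, --c--▸ p24
  p16 = 0 | (c.c.0 | b.(0 | 0)) has moves --b--▸ p21, --c--▸ p24
  p17 = (0 + 0) | (c.0 | (0 | 0)) has moves --c--▸ p25
  p18 = (0 + 0) | (0 | b.(0 | 0)) has moves --b--▸ p25
  p19 = (c.c.0 + b.(0 + 0)) | (0 | (0 | 0)) has moves --b--▸ p25, --c--▸ p26
  p20 = c.0 | (c.0 | (0 | 0)) has moves --c--▸ p26, --c--▸ p27
  p21 = 0 | (c.c.0 | (0 | 0)) has moves --c--▸ p27
  p22 = 0 | 0 has moves stopped
  p23 = c.0 | (0 | b.(0 | 0)) has moves --b--▸ p26, --c--▸ p28
  p24 = 0 | (c.0 | b.(0 | 0)) has moves --b--▸ p27, --c--▸ p28
  p25 = (0 + 0) | (0 | (0 | 0)) has moves stopped
  p26 = c.0 | (0 | (0 | 0)) has moves --c--▸ p29
  p27 = 0 | (c.0 | (0 | 0)) has moves --c--▸ p29
  p28 = 0 | (0 | b.(0 | 0)) has moves --b--▸ p29
  p29 = 0 | (0 | (0 | 0)) has moves stopped
LTS(Q): 30 reachable states
  q0 = (c.c.0 + b.(0 + 0)) | (c.c.0 | b.(0 | 0)) + ((c.(0 + a.0))\{b} + b.(a.0 | a.0)) has moves --b--▸ q1, --b--▸ q2, --b--▸ q3, --c--▸ q4, --c--▸ q5, --c--▸ q6
  q1 = (0 + 0) | (c.c.0 | b.(0 | 0)) has moves --b--▸ q7, --c--▸ q8
  q2 = (c.c.0 + b.(0 + 0)) | (c.c.0 | (0 | 0)) has moves --b--▸ q7, --c--▸ q10, --c--▸ q9
  q3 = a.0 | a.0 has moves --a--▸ q11, --a--▸ q12
  q4 = (0 + a.0)\{b} has moves --a--▸ q13
  q5 = (c.c.0 + b.(0 + 0)) | (c.0 | b.(0 | 0)) has moves --b--▸ q8, --b--▸ q9, --c--▸ q14, --c--▸ q15
  q6 = c.0 | (c.c.0 | b.(0 | 0)) has moves --b--▸ q10, --c--▸ q15, --c--▸ q16
  q7 = (0 + 0) | (c.c.0 | (0 | 0)) has moves --c--▸ q17
  q8 = (0 + 0) | (c.0 | b.(0 | 0)) has moves --b--▸ q17, --c--▸ q18
  q9 = (c.c.0 + b.(0 + 0)) | (c.0 | (0 | 0)) has moves --b--▸ q17, --c--▸ q19, --c--▸ q20
  q10 = c.0 | (c.c.0 | (0 | 0)) has moves --c--▸ q20, --c--▸ q21
  q11 = 0 | a.0 has moves --a--▸ q22
  q12 = a.0 | 0 has moves --a--▸ q22
  q13 = 0\{b} has moves stopped
  q14 = (c.c.0 + b.(0 + 0)) | (0 | b.(0 | 0)) has moves --b--▸ q18, --b--▸ q19, --c--▸ q23
  q15 = c.0 | (c.0 | b.(0 | 0)) has moves --b--▸ q20, --c--▸ q23, --c--▸ q24
  q16 = 0 | (c.c.0 | b.(0 | 0)) has moves --b--▸ q21, --c--▸ q24
  q17 = (0 + 0) | (c.0 | (0 | 0)) has moves --c--▸ q25
  q18 = (0 + 0) | (0 | b.(0 | 0)) has moves --b--▸ q25
  q19 = (c.c.0 + b.(0 + 0)) | (0 | (0 | 0)) has moves --b--▸ q25, --c--▸ q26
  q20 = c.0 | (c.0 | (0 | 0)) has moves --c--▸ q26, --c--▸ q27
  q21 = 0 | (c.c.0 | (0 | 0)) has moves --c--▸ q27
  q22 = 0 | 0 has moves stopped
  q23 = c.0 | (0 | b.(0 | 0)) has moves --b--▸ q26, --c--▸ q28
  q24 = 0 | (c.0 | b.(0 | 0)) has moves --b--▸ q27, --c--▸ q28
  q25 = (0 + 0) | (0 | (0 | 0)) has moves stopped
  q26 = c.0 | (0 | (0 | 0)) has moves --c--▸ q29
  q27 = 0 | (c.0 | (0 | 0)) has moves --c--▸ q29
  q28 = 0 | (0 | b.(0 | 0)) has moves --b--▸ q29
  q29 = 0 | (0 | (0 | 0)) has moves stopped
Bisimilarity quotient blocks:
  B0 = {p0, q0}
  B1 = {p3, q3}
  B2 = {p11, p12, p4, q11, q12, q4}
  B3 = {p13, p22, p25, p29, q13, q22, q25, q29}
  B4 = {p1, p15, p16, q1, q15, q16}
  B5 = {p23, p24, p8, q23, q24, q8}
  B6 = {p17, p26, p27, q17, q26, q27}
  B7 = {p18, p28, q18, q28}
  B8 = {p20, p21, p7, q20, q21, q7}
  B9 = {p6, q6}
  B10 = {p10, q10}
  B11 = {p5, q5}
  B12 = {p9, q9}
  B13 = {p19, q19}
  B14 = {p14, q14}
  B15 = {p2, q2}
p0 ∈ B0, q0 ∈ B0 → same block
Bisimilar ⇒ trace-equivalent.

trace-equivalent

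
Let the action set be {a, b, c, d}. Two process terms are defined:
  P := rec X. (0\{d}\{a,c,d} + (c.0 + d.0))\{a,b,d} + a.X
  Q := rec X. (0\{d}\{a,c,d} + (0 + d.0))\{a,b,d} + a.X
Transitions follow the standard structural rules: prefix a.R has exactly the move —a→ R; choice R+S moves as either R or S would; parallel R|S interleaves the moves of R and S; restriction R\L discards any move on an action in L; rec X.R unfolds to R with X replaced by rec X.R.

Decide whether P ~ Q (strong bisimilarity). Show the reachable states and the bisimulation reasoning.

not bisimilar

P's transition system — 2 states:
  s0 = rec X. (0\{d}\{a,c,d} + (c.0 + d.0))\{a,b,d} + a.X | -a-> s0, -c-> s1
  s1 = 0\{a,b,d} | deadlocked
Q's transition system — 1 states:
  t0 = rec X. (0\{d}\{a,c,d} + (0 + d.0))\{a,b,d} + a.X | -a-> t0
Coarsest stable partition (strong bisimilarity classes):
  B0 = {s0}
  B1 = {s1}
  B2 = {t0}
s0 ∈ B0, t0 ∈ B2 → different blocks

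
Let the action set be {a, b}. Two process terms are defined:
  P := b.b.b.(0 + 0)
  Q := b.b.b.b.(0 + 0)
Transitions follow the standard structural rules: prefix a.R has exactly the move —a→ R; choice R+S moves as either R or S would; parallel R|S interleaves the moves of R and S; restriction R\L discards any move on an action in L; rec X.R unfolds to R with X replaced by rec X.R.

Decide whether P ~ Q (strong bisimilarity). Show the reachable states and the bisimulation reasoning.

NO

Reachable graph of P (4 states):
  m0 = b.b.b.(0 + 0) ⊢ ··b··> m1
  m1 = b.b.(0 + 0) ⊢ ··b··> m2
  m2 = b.(0 + 0) ⊢ ··b··> m3
  m3 = 0 + 0 ⊢ ∅
Reachable graph of Q (5 states):
  n0 = b.b.b.b.(0 + 0) ⊢ ··b··> n1
  n1 = b.b.b.(0 + 0) ⊢ ··b··> n2
  n2 = b.b.(0 + 0) ⊢ ··b··> n3
  n3 = b.(0 + 0) ⊢ ··b··> n4
  n4 = 0 + 0 ⊢ ∅
Partition-refinement fixed point:
  B0 = {m0, n1}
  B1 = {m1, n2}
  B2 = {m2, n3}
  B3 = {m3, n4}
  B4 = {n0}
m0 ∈ B0, n0 ∈ B4 → different blocks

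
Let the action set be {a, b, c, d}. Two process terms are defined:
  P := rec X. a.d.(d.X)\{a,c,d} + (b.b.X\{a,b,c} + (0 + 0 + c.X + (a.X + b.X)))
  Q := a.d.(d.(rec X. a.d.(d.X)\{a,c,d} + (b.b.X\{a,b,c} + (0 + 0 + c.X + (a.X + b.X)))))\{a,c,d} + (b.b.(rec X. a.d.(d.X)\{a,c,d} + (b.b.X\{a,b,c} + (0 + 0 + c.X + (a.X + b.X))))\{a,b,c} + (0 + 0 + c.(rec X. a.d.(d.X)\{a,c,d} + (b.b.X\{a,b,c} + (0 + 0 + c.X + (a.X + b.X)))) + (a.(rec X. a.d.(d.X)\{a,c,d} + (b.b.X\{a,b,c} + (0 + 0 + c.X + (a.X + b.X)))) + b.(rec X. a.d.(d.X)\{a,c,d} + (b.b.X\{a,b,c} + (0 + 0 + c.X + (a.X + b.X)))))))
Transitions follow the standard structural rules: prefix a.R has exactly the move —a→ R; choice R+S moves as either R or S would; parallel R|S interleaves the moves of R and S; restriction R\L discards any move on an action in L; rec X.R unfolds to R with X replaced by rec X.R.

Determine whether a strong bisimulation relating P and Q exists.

Reachable graph of P (5 states):
  s0 = rec X. a.d.(d.X)\{a,c,d} + (b.b.X\{a,b,c} + (0 + 0 + c.X + (a.X + b.X))) | —a→ s0, —a→ s1, —b→ s0, —b→ s2, —c→ s0
  s1 = d.(d.(rec X. a.d.(d.X)\{a,c,d} + (b.b.X\{a,b,c} + (0 + 0 + c.X + (a.X + b.X)))))\{a,c,d} | —d→ s3
  s2 = b.(rec X. a.d.(d.X)\{a,c,d} + (b.b.X\{a,b,c} + (0 + 0 + c.X + (a.X + b.X))))\{a,b,c} | —b→ s4
  s3 = (d.(rec X. a.d.(d.X)\{a,c,d} + (b.b.X\{a,b,c} + (0 + 0 + c.X + (a.X + b.X)))))\{a,c,d} | ·
  s4 = (rec X. a.d.(d.X)\{a,c,d} + (b.b.X\{a,b,c} + (0 + 0 + c.X + (a.X + b.X))))\{a,b,c} | ·
Reachable graph of Q (6 states):
  t0 = a.d.(d.(rec X. a.d.(d.X)\{a,c,d} + (b.b.X\{a,b,c} + (0 + 0 + c.X + (a.X + b.X)))))\{a,c,d} + (b.b.(rec X. a.d.(d.X)\{a,c,d} + (b.b.X\{a,b,c} + (0 + 0 + c.X + (a.X + b.X))))\{a,b,c} + (0 + 0 + c.(rec X. a.d.(d.X)\{a,c,d} + (b.b.X\{a,b,c} + (0 + 0 + c.X + (a.X + b.X)))) + (a.(rec X. a.d.(d.X)\{a,c,d} + (b.b.X\{a,b,c} + (0 + 0 + c.X + (a.X + b.X)))) + b.(rec X. a.d.(d.X)\{a,c,d} + (b.b.X\{a,b,c} + (0 + 0 + c.X + (a.X + b.X))))))) | —a→ t1, —a→ t2, —b→ t2, —b→ t3, —c→ t2
  t1 = d.(d.(rec X. a.d.(d.X)\{a,c,d} + (b.b.X\{a,b,c} + (0 + 0 + c.X + (a.X + b.X)))))\{a,c,d} | —d→ t4
  t2 = rec X. a.d.(d.X)\{a,c,d} + (b.b.X\{a,b,c} + (0 + 0 + c.X + (a.X + b.X))) | —a→ t1, —a→ t2, —b→ t2, —b→ t3, —c→ t2
  t3 = b.(rec X. a.d.(d.X)\{a,c,d} + (b.b.X\{a,b,c} + (0 + 0 + c.X + (a.X + b.X))))\{a,b,c} | —b→ t5
  t4 = (d.(rec X. a.d.(d.X)\{a,c,d} + (b.b.X\{a,b,c} + (0 + 0 + c.X + (a.X + b.X)))))\{a,c,d} | ·
  t5 = (rec X. a.d.(d.X)\{a,c,d} + (b.b.X\{a,b,c} + (0 + 0 + c.X + (a.X + b.X))))\{a,b,c} | ·
Partition-refinement fixed point:
  B0 = {s0, t0, t2}
  B1 = {s1, t1}
  B2 = {s3, s4, t4, t5}
  B3 = {s2, t3}
s0 ∈ B0, t0 ∈ B0 → same block

YES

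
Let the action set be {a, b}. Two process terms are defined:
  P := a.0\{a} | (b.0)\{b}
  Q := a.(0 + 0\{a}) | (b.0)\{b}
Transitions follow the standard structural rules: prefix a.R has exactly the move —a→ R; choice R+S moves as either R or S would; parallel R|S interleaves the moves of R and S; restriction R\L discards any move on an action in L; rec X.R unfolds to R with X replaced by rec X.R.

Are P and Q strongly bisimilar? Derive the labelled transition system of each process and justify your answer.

Reachable graph of P (2 states):
  u0 = a.0\{a} | (b.0)\{b} | ··a··> u1
  u1 = 0\{a} | (b.0)\{b} | ∅
Reachable graph of Q (2 states):
  v0 = a.(0 + 0\{a}) | (b.0)\{b} | ··a··> v1
  v1 = (0 + 0\{a}) | (b.0)\{b} | ∅
Partition-refinement fixed point:
  B0 = {u0, v0}
  B1 = {u1, v1}
u0 ∈ B0, v0 ∈ B0 → same block

YES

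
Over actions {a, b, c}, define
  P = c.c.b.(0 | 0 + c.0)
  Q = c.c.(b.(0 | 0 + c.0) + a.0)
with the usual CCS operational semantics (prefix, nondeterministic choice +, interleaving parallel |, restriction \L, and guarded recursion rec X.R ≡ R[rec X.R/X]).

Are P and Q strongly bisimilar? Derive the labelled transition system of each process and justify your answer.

Reachable graph of P (5 states):
  u0 = c.c.b.(0 | 0 + c.0) ⊢ —c→ u1
  u1 = c.b.(0 | 0 + c.0) ⊢ —c→ u2
  u2 = b.(0 | 0 + c.0) ⊢ —b→ u3
  u3 = 0 | 0 + c.0 ⊢ —c→ u4
  u4 = 0 ⊢ (no moves)
Reachable graph of Q (5 states):
  v0 = c.c.(b.(0 | 0 + c.0) + a.0) ⊢ —c→ v1
  v1 = c.(b.(0 | 0 + c.0) + a.0) ⊢ —c→ v2
  v2 = b.(0 | 0 + c.0) + a.0 ⊢ —a→ v3, —b→ v4
  v3 = 0 ⊢ (no moves)
  v4 = 0 | 0 + c.0 ⊢ —c→ v3
Partition-refinement fixed point:
  B0 = {u0}
  B1 = {u1}
  B2 = {u2}
  B3 = {u3, v4}
  B4 = {u4, v3}
  B5 = {v0}
  B6 = {v1}
  B7 = {v2}
u0 ∈ B0, v0 ∈ B5 → different blocks

NO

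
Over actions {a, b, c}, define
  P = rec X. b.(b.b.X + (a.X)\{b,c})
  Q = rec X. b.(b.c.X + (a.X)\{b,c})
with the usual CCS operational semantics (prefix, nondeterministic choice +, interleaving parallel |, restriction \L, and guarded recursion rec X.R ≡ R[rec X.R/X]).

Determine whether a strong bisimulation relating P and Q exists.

P ≁ Q

Reachable graph of P (4 states):
  m0 = rec X. b.(b.b.X + (a.X)\{b,c}) has moves -b-> m1
  m1 = b.b.(rec X. b.(b.b.X + (a.X)\{b,c})) + (a.(rec X. b.(b.b.X + (a.X)\{b,c})))\{b,c} has moves -a-> m2, -b-> m3
  m2 = (rec X. b.(b.b.X + (a.X)\{b,c}))\{b,c} has moves ·
  m3 = b.(rec X. b.(b.b.X + (a.X)\{b,c})) has moves -b-> m0
Reachable graph of Q (4 states):
  n0 = rec X. b.(b.c.X + (a.X)\{b,c}) has moves -b-> n1
  n1 = b.c.(rec X. b.(b.c.X + (a.X)\{b,c})) + (a.(rec X. b.(b.c.X + (a.X)\{b,c})))\{b,c} has moves -a-> n2, -b-> n3
  n2 = (rec X. b.(b.c.X + (a.X)\{b,c}))\{b,c} has moves ·
  n3 = c.(rec X. b.(b.c.X + (a.X)\{b,c})) has moves -c-> n0
Coarsest stable partition (strong bisimilarity classes):
  B0 = {m0}
  B1 = {m1}
  B2 = {m3}
  B3 = {m2, n2}
  B4 = {n0}
  B5 = {n1}
  B6 = {n3}
m0 ∈ B0, n0 ∈ B4 → different blocks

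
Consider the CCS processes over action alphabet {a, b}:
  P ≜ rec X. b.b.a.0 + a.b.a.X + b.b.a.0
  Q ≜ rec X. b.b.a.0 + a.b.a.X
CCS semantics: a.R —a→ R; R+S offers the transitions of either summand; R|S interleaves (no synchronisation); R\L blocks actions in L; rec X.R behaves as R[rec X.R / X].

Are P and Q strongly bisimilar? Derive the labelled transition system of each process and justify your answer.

YES

LTS(P): 6 reachable states
  u0 = rec X. b.b.a.0 + a.b.a.X + b.b.a.0 has moves --a--▸ u1, --b--▸ u2
  u1 = b.a.(rec X. b.b.a.0 + a.b.a.X + b.b.a.0) has moves --b--▸ u3
  u2 = b.a.0 has moves --b--▸ u4
  u3 = a.(rec X. b.b.a.0 + a.b.a.X + b.b.a.0) has moves --a--▸ u0
  u4 = a.0 has moves --a--▸ u5
  u5 = 0 has moves deadlocked
LTS(Q): 6 reachable states
  v0 = rec X. b.b.a.0 + a.b.a.X has moves --a--▸ v1, --b--▸ v2
  v1 = b.a.(rec X. b.b.a.0 + a.b.a.X) has moves --b--▸ v3
  v2 = b.a.0 has moves --b--▸ v4
  v3 = a.(rec X. b.b.a.0 + a.b.a.X) has moves --a--▸ v0
  v4 = a.0 has moves --a--▸ v5
  v5 = 0 has moves deadlocked
Bisimilarity quotient blocks:
  B0 = {u0, v0}
  B1 = {u2, v2}
  B2 = {u4, v4}
  B3 = {u5, v5}
  B4 = {u1, v1}
  B5 = {u3, v3}
u0 ∈ B0, v0 ∈ B0 → same block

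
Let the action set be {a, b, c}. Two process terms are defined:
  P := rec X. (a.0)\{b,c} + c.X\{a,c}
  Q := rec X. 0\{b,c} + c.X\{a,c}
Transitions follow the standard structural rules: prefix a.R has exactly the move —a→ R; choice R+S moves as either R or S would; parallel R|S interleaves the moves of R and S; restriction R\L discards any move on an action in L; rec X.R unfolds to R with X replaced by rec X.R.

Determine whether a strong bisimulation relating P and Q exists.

LTS(P): 3 reachable states
  p0 = rec X. (a.0)\{b,c} + c.X\{a,c} → —a→ p1, —c→ p2
  p1 = 0\{b,c} → ∅
  p2 = (rec X. (a.0)\{b,c} + c.X\{a,c})\{a,c} → ∅
LTS(Q): 2 reachable states
  q0 = rec X. 0\{b,c} + c.X\{a,c} → —c→ q1
  q1 = (rec X. 0\{b,c} + c.X\{a,c})\{a,c} → ∅
Bisimilarity quotient blocks:
  B0 = {p0}
  B1 = {p1, p2, q1}
  B2 = {q0}
p0 ∈ B0, q0 ∈ B2 → different blocks

NO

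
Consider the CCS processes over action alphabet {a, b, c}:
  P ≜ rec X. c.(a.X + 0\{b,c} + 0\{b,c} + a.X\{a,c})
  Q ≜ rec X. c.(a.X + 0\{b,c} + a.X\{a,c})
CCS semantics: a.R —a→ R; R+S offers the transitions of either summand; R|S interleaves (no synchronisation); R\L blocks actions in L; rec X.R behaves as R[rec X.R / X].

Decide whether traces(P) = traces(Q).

trace-equivalent

Reachable graph of P (3 states):
  m0 = rec X. c.(a.X + 0\{b,c} + 0\{b,c} + a.X\{a,c}) → =c=> m1
  m1 = a.(rec X. c.(a.X + 0\{b,c} + 0\{b,c} + a.X\{a,c})) + 0\{b,c} + 0\{b,c} + a.(rec X. c.(a.X + 0\{b,c} + 0\{b,c} + a.X\{a,c}))\{a,c} → =a=> m0, =a=> m2
  m2 = (rec X. c.(a.X + 0\{b,c} + 0\{b,c} + a.X\{a,c}))\{a,c} → ·
Reachable graph of Q (3 states):
  n0 = rec X. c.(a.X + 0\{b,c} + a.X\{a,c}) → =c=> n1
  n1 = a.(rec X. c.(a.X + 0\{b,c} + a.X\{a,c})) + 0\{b,c} + a.(rec X. c.(a.X + 0\{b,c} + a.X\{a,c}))\{a,c} → =a=> n0, =a=> n2
  n2 = (rec X. c.(a.X + 0\{b,c} + a.X\{a,c}))\{a,c} → ·
Partition-refinement fixed point:
  B0 = {m0, n0}
  B1 = {m1, n1}
  B2 = {m2, n2}
m0 ∈ B0, n0 ∈ B0 → same block
Bisimilar ⇒ trace-equivalent.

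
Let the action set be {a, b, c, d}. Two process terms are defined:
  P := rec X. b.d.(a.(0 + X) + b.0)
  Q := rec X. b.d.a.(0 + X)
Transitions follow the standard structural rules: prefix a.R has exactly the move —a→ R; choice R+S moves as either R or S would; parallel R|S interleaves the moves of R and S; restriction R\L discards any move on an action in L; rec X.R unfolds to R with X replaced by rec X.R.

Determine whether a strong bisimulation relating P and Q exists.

P's transition system — 5 states:
  m0 = rec X. b.d.(a.(0 + X) + b.0) :: ··b··> m1
  m1 = d.(a.(0 + (rec X. b.d.(a.(0 + X) + b.0))) + b.0) :: ··d··> m2
  m2 = a.(0 + (rec X. b.d.(a.(0 + X) + b.0))) + b.0 :: ··a··> m3, ··b··> m4
  m3 = 0 + (rec X. b.d.(a.(0 + X) + b.0)) :: ··b··> m1
  m4 = 0 :: ·
Q's transition system — 4 states:
  n0 = rec X. b.d.a.(0 + X) :: ··b··> n1
  n1 = d.a.(0 + (rec X. b.d.a.(0 + X))) :: ··d··> n2
  n2 = a.(0 + (rec X. b.d.a.(0 + X))) :: ··a··> n3
  n3 = 0 + (rec X. b.d.a.(0 + X)) :: ··b··> n1
Bisimilarity quotient blocks:
  B0 = {m0, m3}
  B1 = {m1}
  B2 = {m2}
  B3 = {m4}
  B4 = {n0, n3}
  B5 = {n1}
  B6 = {n2}
m0 ∈ B0, n0 ∈ B4 → different blocks

P ≁ Q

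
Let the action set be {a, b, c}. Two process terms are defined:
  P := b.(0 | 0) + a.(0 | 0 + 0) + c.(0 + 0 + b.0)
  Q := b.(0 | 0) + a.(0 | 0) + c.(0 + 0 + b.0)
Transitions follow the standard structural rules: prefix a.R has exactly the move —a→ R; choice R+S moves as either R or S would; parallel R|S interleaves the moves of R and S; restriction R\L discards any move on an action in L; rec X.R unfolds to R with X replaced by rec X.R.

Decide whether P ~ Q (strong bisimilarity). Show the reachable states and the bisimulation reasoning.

YES

LTS(P): 5 reachable states
  u0 = b.(0 | 0) + a.(0 | 0 + 0) + c.(0 + 0 + b.0) → =a=> u1, =b=> u2, =c=> u3
  u1 = 0 | 0 + 0 → ·
  u2 = 0 | 0 → ·
  u3 = 0 + 0 + b.0 → =b=> u4
  u4 = 0 → ·
LTS(Q): 4 reachable states
  v0 = b.(0 | 0) + a.(0 | 0) + c.(0 + 0 + b.0) → =a=> v1, =b=> v1, =c=> v2
  v1 = 0 | 0 → ·
  v2 = 0 + 0 + b.0 → =b=> v3
  v3 = 0 → ·
Partition-refinement fixed point:
  B0 = {u0, v0}
  B1 = {u1, u2, u4, v1, v3}
  B2 = {u3, v2}
u0 ∈ B0, v0 ∈ B0 → same block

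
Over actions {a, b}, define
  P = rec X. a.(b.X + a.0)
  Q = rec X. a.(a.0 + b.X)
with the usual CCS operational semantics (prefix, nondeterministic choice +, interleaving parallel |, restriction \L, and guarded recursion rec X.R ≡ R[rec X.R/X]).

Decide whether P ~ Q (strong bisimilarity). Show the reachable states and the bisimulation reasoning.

YES

Reachable graph of P (3 states):
  m0 = rec X. a.(b.X + a.0) | =a=> m1
  m1 = b.(rec X. a.(b.X + a.0)) + a.0 | =a=> m2, =b=> m0
  m2 = 0 | ·
Reachable graph of Q (3 states):
  n0 = rec X. a.(a.0 + b.X) | =a=> n1
  n1 = a.0 + b.(rec X. a.(a.0 + b.X)) | =a=> n2, =b=> n0
  n2 = 0 | ·
Partition-refinement fixed point:
  B0 = {m0, n0}
  B1 = {m1, n1}
  B2 = {m2, n2}
m0 ∈ B0, n0 ∈ B0 → same block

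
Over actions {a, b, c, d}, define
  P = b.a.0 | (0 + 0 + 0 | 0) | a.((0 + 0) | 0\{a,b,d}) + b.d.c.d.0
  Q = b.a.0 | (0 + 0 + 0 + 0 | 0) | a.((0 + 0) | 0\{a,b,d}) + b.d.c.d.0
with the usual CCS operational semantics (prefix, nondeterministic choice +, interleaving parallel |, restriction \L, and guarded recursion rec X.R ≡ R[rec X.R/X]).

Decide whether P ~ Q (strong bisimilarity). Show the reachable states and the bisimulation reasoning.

Reachable graph of P (10 states):
  u0 = b.a.0 | (0 + 0 + 0 | 0) | a.((0 + 0) | 0\{a,b,d}) + b.d.c.d.0 ⊢ -a-> u1, -b-> u2, -b-> u3
  u1 = b.a.0 | (0 + 0 + 0 | 0) | ((0 + 0) | 0\{a,b,d}) ⊢ -b-> u4
  u2 = a.0 | (0 + 0 + 0 | 0) | a.((0 + 0) | 0\{a,b,d}) ⊢ -a-> u4, -a-> u5
  u3 = d.c.d.0 ⊢ -d-> u6
  u4 = a.0 | (0 + 0 + 0 | 0) | ((0 + 0) | 0\{a,b,d}) ⊢ -a-> u7
  u5 = 0 | (0 + 0 + 0 | 0) | a.((0 + 0) | 0\{a,b,d}) ⊢ -a-> u7
  u6 = c.d.0 ⊢ -c-> u8
  u7 = 0 | (0 + 0 + 0 | 0) | ((0 + 0) | 0\{a,b,d}) ⊢ ·
  u8 = d.0 ⊢ -d-> u9
  u9 = 0 ⊢ ·
Reachable graph of Q (10 states):
  v0 = b.a.0 | (0 + 0 + 0 + 0 | 0) | a.((0 + 0) | 0\{a,b,d}) + b.d.c.d.0 ⊢ -a-> v1, -b-> v2, -b-> v3
  v1 = b.a.0 | (0 + 0 + 0 + 0 | 0) | ((0 + 0) | 0\{a,b,d}) ⊢ -b-> v4
  v2 = a.0 | (0 + 0 + 0 + 0 | 0) | a.((0 + 0) | 0\{a,b,d}) ⊢ -a-> v4, -a-> v5
  v3 = d.c.d.0 ⊢ -d-> v6
  v4 = a.0 | (0 + 0 + 0 + 0 | 0) | ((0 + 0) | 0\{a,b,d}) ⊢ -a-> v7
  v5 = 0 | (0 + 0 + 0 + 0 | 0) | a.((0 + 0) | 0\{a,b,d}) ⊢ -a-> v7
  v6 = c.d.0 ⊢ -c-> v8
  v7 = 0 | (0 + 0 + 0 + 0 | 0) | ((0 + 0) | 0\{a,b,d}) ⊢ ·
  v8 = d.0 ⊢ -d-> v9
  v9 = 0 ⊢ ·
Coarsest stable partition (strong bisimilarity classes):
  B0 = {u0, v0}
  B1 = {u2, v2}
  B2 = {u4, u5, v4, v5}
  B3 = {u7, u9, v7, v9}
  B4 = {u3, v3}
  B5 = {u6, v6}
  B6 = {u8, v8}
  B7 = {u1, v1}
u0 ∈ B0, v0 ∈ B0 → same block

P ~ Q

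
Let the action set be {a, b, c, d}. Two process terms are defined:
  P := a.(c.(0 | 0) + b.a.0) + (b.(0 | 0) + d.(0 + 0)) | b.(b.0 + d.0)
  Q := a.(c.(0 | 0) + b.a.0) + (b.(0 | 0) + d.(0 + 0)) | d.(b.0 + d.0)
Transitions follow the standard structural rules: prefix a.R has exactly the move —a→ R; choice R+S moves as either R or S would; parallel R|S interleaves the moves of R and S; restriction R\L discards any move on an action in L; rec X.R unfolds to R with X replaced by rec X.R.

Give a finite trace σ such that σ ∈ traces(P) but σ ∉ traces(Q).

P's transition system — 13 states:
  p0 = a.(c.(0 | 0) + b.a.0) + (b.(0 | 0) + d.(0 + 0)) | b.(b.0 + d.0) :: =a=> p1, =b=> p2, =b=> p3, =d=> p4
  p1 = c.(0 | 0) + b.a.0 :: =b=> p5, =c=> p6
  p2 = (b.(0 | 0) + d.(0 + 0)) | (b.0 + d.0) :: =b=> p7, =b=> p8, =d=> p7, =d=> p9
  p3 = 0 | 0 | b.(b.0 + d.0) :: =b=> p8
  p4 = (0 + 0) | b.(b.0 + d.0) :: =b=> p9
  p5 = a.0 :: =a=> p10
  p6 = 0 | 0 :: ·
  p7 = (b.(0 | 0) + d.(0 + 0)) | 0 :: =b=> p11, =d=> p12
  p8 = 0 | 0 | (b.0 + d.0) :: =b=> p11, =d=> p11
  p9 = (0 + 0) | (b.0 + d.0) :: =b=> p12, =d=> p12
  p10 = 0 :: ·
  p11 = 0 | 0 | 0 :: ·
  p12 = (0 + 0) | 0 :: ·
Q's transition system — 13 states:
  q0 = a.(c.(0 | 0) + b.a.0) + (b.(0 | 0) + d.(0 + 0)) | d.(b.0 + d.0) :: =a=> q1, =b=> q2, =d=> q3, =d=> q4
  q1 = c.(0 | 0) + b.a.0 :: =b=> q5, =c=> q6
  q2 = 0 | 0 | d.(b.0 + d.0) :: =d=> q7
  q3 = (0 + 0) | d.(b.0 + d.0) :: =d=> q8
  q4 = (b.(0 | 0) + d.(0 + 0)) | (b.0 + d.0) :: =b=> q7, =b=> q9, =d=> q8, =d=> q9
  q5 = a.0 :: =a=> q10
  q6 = 0 | 0 :: ·
  q7 = 0 | 0 | (b.0 + d.0) :: =b=> q11, =d=> q11
  q8 = (0 + 0) | (b.0 + d.0) :: =b=> q12, =d=> q12
  q9 = (b.(0 | 0) + d.(0 + 0)) | 0 :: =b=> q11, =d=> q12
  q10 = 0 :: ·
  q11 = 0 | 0 | 0 :: ·
  q12 = (0 + 0) | 0 :: ·
Trace ⟨bb⟩ through P, begin at {p0}:
  step 1 (b): {p2, p3}
  step 2 (b): {p7, p8}
  — P admits the full trace.
Trace ⟨bb⟩ through Q, begin at {q0}:
  step 1 (b): {q2}
  step 2 (b): ∅ (Q stuck)

bb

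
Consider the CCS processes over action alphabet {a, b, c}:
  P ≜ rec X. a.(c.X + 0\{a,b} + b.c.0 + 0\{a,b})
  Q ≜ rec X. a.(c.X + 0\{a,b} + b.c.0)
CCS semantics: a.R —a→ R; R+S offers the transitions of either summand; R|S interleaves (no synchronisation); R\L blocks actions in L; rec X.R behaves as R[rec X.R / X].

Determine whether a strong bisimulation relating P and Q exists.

YES

LTS(P): 4 reachable states
  p0 = rec X. a.(c.X + 0\{a,b} + b.c.0 + 0\{a,b}) ⊢ —a→ p1
  p1 = c.(rec X. a.(c.X + 0\{a,b} + b.c.0 + 0\{a,b})) + 0\{a,b} + b.c.0 + 0\{a,b} ⊢ —b→ p2, —c→ p0
  p2 = c.0 ⊢ —c→ p3
  p3 = 0 ⊢ stopped
LTS(Q): 4 reachable states
  q0 = rec X. a.(c.X + 0\{a,b} + b.c.0) ⊢ —a→ q1
  q1 = c.(rec X. a.(c.X + 0\{a,b} + b.c.0)) + 0\{a,b} + b.c.0 ⊢ —b→ q2, —c→ q0
  q2 = c.0 ⊢ —c→ q3
  q3 = 0 ⊢ stopped
Coarsest stable partition (strong bisimilarity classes):
  B0 = {p0, q0}
  B1 = {p1, q1}
  B2 = {p2, q2}
  B3 = {p3, q3}
p0 ∈ B0, q0 ∈ B0 → same block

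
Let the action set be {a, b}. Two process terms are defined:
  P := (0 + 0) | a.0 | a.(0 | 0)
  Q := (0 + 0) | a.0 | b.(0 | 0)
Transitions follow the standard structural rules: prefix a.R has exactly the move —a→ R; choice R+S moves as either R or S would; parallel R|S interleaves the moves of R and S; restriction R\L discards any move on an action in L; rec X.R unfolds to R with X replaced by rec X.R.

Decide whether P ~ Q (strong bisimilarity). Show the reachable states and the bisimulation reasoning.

P ≁ Q

LTS(P): 4 reachable states
  m0 = (0 + 0) | a.0 | a.(0 | 0) ⊢ —a→ m1, —a→ m2
  m1 = (0 + 0) | 0 | a.(0 | 0) ⊢ —a→ m3
  m2 = (0 + 0) | a.0 | (0 | 0) ⊢ —a→ m3
  m3 = (0 + 0) | 0 | (0 | 0) ⊢ ·
LTS(Q): 4 reachable states
  n0 = (0 + 0) | a.0 | b.(0 | 0) ⊢ —a→ n1, —b→ n2
  n1 = (0 + 0) | 0 | b.(0 | 0) ⊢ —b→ n3
  n2 = (0 + 0) | a.0 | (0 | 0) ⊢ —a→ n3
  n3 = (0 + 0) | 0 | (0 | 0) ⊢ ·
Coarsest stable partition (strong bisimilarity classes):
  B0 = {m0}
  B1 = {m1, m2, n2}
  B2 = {m3, n3}
  B3 = {n0}
  B4 = {n1}
m0 ∈ B0, n0 ∈ B3 → different blocks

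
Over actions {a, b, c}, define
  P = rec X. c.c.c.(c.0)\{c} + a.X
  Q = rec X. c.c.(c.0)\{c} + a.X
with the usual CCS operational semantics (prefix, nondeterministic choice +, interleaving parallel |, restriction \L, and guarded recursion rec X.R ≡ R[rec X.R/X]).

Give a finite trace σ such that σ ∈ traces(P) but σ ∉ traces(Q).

ccc

LTS(P): 4 reachable states
  s0 = rec X. c.c.c.(c.0)\{c} + a.X ⊢ ··a··> s0, ··c··> s1
  s1 = c.c.(c.0)\{c} ⊢ ··c··> s2
  s2 = c.(c.0)\{c} ⊢ ··c··> s3
  s3 = (c.0)\{c} ⊢ ·
LTS(Q): 3 reachable states
  t0 = rec X. c.c.(c.0)\{c} + a.X ⊢ ··a··> t0, ··c··> t1
  t1 = c.(c.0)\{c} ⊢ ··c··> t2
  t2 = (c.0)\{c} ⊢ ·
Run σ = ⟨ccc⟩ on P: start {s0}
  [1] c ⇒ {s1}
  [2] c ⇒ {s2}
  [3] c ⇒ {s3}
  P completes σ.
Run σ = ⟨ccc⟩ on Q: start {t0}
  [1] c ⇒ {t1}
  [2] c ⇒ {t2}
  [3] c ⇒ no successor for Q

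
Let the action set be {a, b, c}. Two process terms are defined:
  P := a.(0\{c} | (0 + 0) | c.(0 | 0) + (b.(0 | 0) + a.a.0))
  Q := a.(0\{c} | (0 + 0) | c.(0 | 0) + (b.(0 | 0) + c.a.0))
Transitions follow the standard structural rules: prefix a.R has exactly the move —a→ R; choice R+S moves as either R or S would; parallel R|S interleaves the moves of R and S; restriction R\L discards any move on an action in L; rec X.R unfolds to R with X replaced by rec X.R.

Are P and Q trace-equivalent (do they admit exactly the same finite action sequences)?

P's transition system — 6 states:
  p0 = a.(0\{c} | (0 + 0) | c.(0 | 0) + (b.(0 | 0) + a.a.0)) → =a=> p1
  p1 = 0\{c} | (0 + 0) | c.(0 | 0) + (b.(0 | 0) + a.a.0) → =a=> p2, =b=> p3, =c=> p4
  p2 = a.0 → =a=> p5
  p3 = 0 | 0 → stopped
  p4 = 0\{c} | (0 + 0) | (0 | 0) → stopped
  p5 = 0 → stopped
Q's transition system — 6 states:
  q0 = a.(0\{c} | (0 + 0) | c.(0 | 0) + (b.(0 | 0) + c.a.0)) → =a=> q1
  q1 = 0\{c} | (0 + 0) | c.(0 | 0) + (b.(0 | 0) + c.a.0) → =b=> q2, =c=> q3, =c=> q4
  q2 = 0 | 0 → stopped
  q3 = 0\{c} | (0 + 0) | (0 | 0) → stopped
  q4 = a.0 → =a=> q5
  q5 = 0 → stopped
Executing aa from P (initial set {p0}):
  after a @ step 1: {p1}
  after a @ step 2: {p2}
  P completes σ.
Executing aa from Q (initial set {q0}):
  after a @ step 1: {q1}
  after a @ step 2: ∅  — Q cannot continue

traces(P) ≠ traces(Q) — witness ⟨aa⟩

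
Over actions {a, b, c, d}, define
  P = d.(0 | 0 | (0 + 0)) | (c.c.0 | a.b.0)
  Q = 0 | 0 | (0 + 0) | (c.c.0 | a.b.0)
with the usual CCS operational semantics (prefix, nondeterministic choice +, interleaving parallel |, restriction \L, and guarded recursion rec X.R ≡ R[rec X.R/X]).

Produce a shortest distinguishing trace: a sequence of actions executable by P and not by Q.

d

P's transition system — 18 states:
  m0 = d.(0 | 0 | (0 + 0)) | (c.c.0 | a.b.0) has moves =a=> m1, =c=> m2, =d=> m3
  m1 = d.(0 | 0 | (0 + 0)) | (c.c.0 | b.0) has moves =b=> m4, =c=> m5, =d=> m6
  m2 = d.(0 | 0 | (0 + 0)) | (c.0 | a.b.0) has moves =a=> m5, =c=> m7, =d=> m8
  m3 = 0 | 0 | (0 + 0) | (c.c.0 | a.b.0) has moves =a=> m6, =c=> m8
  m4 = d.(0 | 0 | (0 + 0)) | (c.c.0 | 0) has moves =c=> m9, =d=> m10
  m5 = d.(0 | 0 | (0 + 0)) | (c.0 | b.0) has moves =b=> m9, =c=> m11, =d=> m12
  m6 = 0 | 0 | (0 + 0) | (c.c.0 | b.0) has moves =b=> m10, =c=> m12
  m7 = d.(0 | 0 | (0 + 0)) | (0 | a.b.0) has moves =a=> m11, =d=> m13
  m8 = 0 | 0 | (0 + 0) | (c.0 | a.b.0) has moves =a=> m12, =c=> m13
  m9 = d.(0 | 0 | (0 + 0)) | (c.0 | 0) has moves =c=> m14, =d=> m15
  m10 = 0 | 0 | (0 + 0) | (c.c.0 | 0) has moves =c=> m15
  m11 = d.(0 | 0 | (0 + 0)) | (0 | b.0) has moves =b=> m14, =d=> m16
  m12 = 0 | 0 | (0 + 0) | (c.0 | b.0) has moves =b=> m15, =c=> m16
  m13 = 0 | 0 | (0 + 0) | (0 | a.b.0) has moves =a=> m16
  m14 = d.(0 | 0 | (0 + 0)) | (0 | 0) has moves =d=> m17
  m15 = 0 | 0 | (0 + 0) | (c.0 | 0) has moves =c=> m17
  m16 = 0 | 0 | (0 + 0) | (0 | b.0) has moves =b=> m17
  m17 = 0 | 0 | (0 + 0) | (0 | 0) has moves deadlocked
Q's transition system — 9 states:
  n0 = 0 | 0 | (0 + 0) | (c.c.0 | a.b.0) has moves =a=> n1, =c=> n2
  n1 = 0 | 0 | (0 + 0) | (c.c.0 | b.0) has moves =b=> n3, =c=> n4
  n2 = 0 | 0 | (0 + 0) | (c.0 | a.b.0) has moves =a=> n4, =c=> n5
  n3 = 0 | 0 | (0 + 0) | (c.c.0 | 0) has moves =c=> n6
  n4 = 0 | 0 | (0 + 0) | (c.0 | b.0) has moves =b=> n6, =c=> n7
  n5 = 0 | 0 | (0 + 0) | (0 | a.b.0) has moves =a=> n7
  n6 = 0 | 0 | (0 + 0) | (c.0 | 0) has moves =c=> n8
  n7 = 0 | 0 | (0 + 0) | (0 | b.0) has moves =b=> n8
  n8 = 0 | 0 | (0 + 0) | (0 | 0) has moves deadlocked
Executing d from P (initial set {m0}):
  step 1 (d): {m3}
  ✓ P
Executing d from Q (initial set {n0}):
  step 1 (d): ∅ (Q stuck)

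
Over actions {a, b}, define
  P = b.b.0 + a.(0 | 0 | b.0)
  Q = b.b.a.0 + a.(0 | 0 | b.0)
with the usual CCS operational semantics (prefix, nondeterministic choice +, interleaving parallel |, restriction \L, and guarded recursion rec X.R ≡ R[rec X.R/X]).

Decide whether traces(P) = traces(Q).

Reachable graph of P (5 states):
  s0 = b.b.0 + a.(0 | 0 | b.0) ⊢ -a-> s1, -b-> s2
  s1 = 0 | 0 | b.0 ⊢ -b-> s3
  s2 = b.0 ⊢ -b-> s4
  s3 = 0 | 0 | 0 ⊢ stopped
  s4 = 0 ⊢ stopped
Reachable graph of Q (6 states):
  t0 = b.b.a.0 + a.(0 | 0 | b.0) ⊢ -a-> t1, -b-> t2
  t1 = 0 | 0 | b.0 ⊢ -b-> t3
  t2 = b.a.0 ⊢ -b-> t4
  t3 = 0 | 0 | 0 ⊢ stopped
  t4 = a.0 ⊢ -a-> t5
  t5 = 0 ⊢ stopped
Trace ⟨bba⟩ through Q, begin at {t0}:
  [1] b ⇒ {t2}
  [2] b ⇒ {t4}
  [3] a ⇒ {t5}
  ✓ Q
Trace ⟨bba⟩ through P, begin at {s0}:
  [1] b ⇒ {s2}
  [2] b ⇒ {s4}
  [3] a ⇒ no successor for P

traces(P) ≠ traces(Q) — witness ⟨bba⟩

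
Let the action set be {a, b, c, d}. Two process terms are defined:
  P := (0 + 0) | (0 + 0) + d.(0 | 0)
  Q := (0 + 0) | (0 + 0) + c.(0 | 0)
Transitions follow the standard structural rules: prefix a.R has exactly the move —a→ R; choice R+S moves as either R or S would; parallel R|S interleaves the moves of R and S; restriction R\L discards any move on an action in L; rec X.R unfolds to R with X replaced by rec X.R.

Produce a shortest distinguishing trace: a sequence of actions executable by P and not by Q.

d

P's transition system — 2 states:
  m0 = (0 + 0) | (0 + 0) + d.(0 | 0) ⊢ =d=> m1
  m1 = 0 | 0 ⊢ ∅
Q's transition system — 2 states:
  n0 = (0 + 0) | (0 + 0) + c.(0 | 0) ⊢ =c=> n1
  n1 = 0 | 0 ⊢ ∅
Run σ = ⟨d⟩ on P: start {m0}
  after d @ step 1: {m1}
  — P admits the full trace.
Run σ = ⟨d⟩ on Q: start {n0}
  after d @ step 1: ∅  — Q cannot continue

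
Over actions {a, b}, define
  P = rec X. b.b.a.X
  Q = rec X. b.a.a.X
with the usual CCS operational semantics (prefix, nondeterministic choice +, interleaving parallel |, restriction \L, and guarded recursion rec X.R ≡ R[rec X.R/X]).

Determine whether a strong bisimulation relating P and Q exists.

P's transition system — 3 states:
  p0 = rec X. b.b.a.X ⊢ --b--▸ p1
  p1 = b.a.(rec X. b.b.a.X) ⊢ --b--▸ p2
  p2 = a.(rec X. b.b.a.X) ⊢ --a--▸ p0
Q's transition system — 3 states:
  q0 = rec X. b.a.a.X ⊢ --b--▸ q1
  q1 = a.a.(rec X. b.a.a.X) ⊢ --a--▸ q2
  q2 = a.(rec X. b.a.a.X) ⊢ --a--▸ q0
Coarsest stable partition (strong bisimilarity classes):
  B0 = {p0}
  B1 = {p1}
  B2 = {p2}
  B3 = {q0}
  B4 = {q1}
  B5 = {q2}
p0 ∈ B0, q0 ∈ B3 → different blocks

not bisimilar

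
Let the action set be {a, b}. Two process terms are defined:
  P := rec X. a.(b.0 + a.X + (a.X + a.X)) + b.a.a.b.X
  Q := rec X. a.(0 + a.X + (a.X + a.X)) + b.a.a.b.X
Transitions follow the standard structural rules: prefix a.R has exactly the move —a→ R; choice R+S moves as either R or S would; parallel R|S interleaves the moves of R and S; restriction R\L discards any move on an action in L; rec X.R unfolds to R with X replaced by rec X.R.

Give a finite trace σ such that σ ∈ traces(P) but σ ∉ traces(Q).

ab

Reachable graph of P (6 states):
  s0 = rec X. a.(b.0 + a.X + (a.X + a.X)) + b.a.a.b.X has moves -a-> s1, -b-> s2
  s1 = b.0 + a.(rec X. a.(b.0 + a.X + (a.X + a.X)) + b.a.a.b.X) + (a.(rec X. a.(b.0 + a.X + (a.X + a.X)) + b.a.a.b.X) + a.(rec X. a.(b.0 + a.X + (a.X + a.X)) + b.a.a.b.X)) has moves -a-> s0, -b-> s3
  s2 = a.a.b.(rec X. a.(b.0 + a.X + (a.X + a.X)) + b.a.a.b.X) has moves -a-> s4
  s3 = 0 has moves deadlocked
  s4 = a.b.(rec X. a.(b.0 + a.X + (a.X + a.X)) + b.a.a.b.X) has moves -a-> s5
  s5 = b.(rec X. a.(b.0 + a.X + (a.X + a.X)) + b.a.a.b.X) has moves -b-> s0
Reachable graph of Q (5 states):
  t0 = rec X. a.(0 + a.X + (a.X + a.X)) + b.a.a.b.X has moves -a-> t1, -b-> t2
  t1 = 0 + a.(rec X. a.(0 + a.X + (a.X + a.X)) + b.a.a.b.X) + (a.(rec X. a.(0 + a.X + (a.X + a.X)) + b.a.a.b.X) + a.(rec X. a.(0 + a.X + (a.X + a.X)) + b.a.a.b.X)) has moves -a-> t0
  t2 = a.a.b.(rec X. a.(0 + a.X + (a.X + a.X)) + b.a.a.b.X) has moves -a-> t3
  t3 = a.b.(rec X. a.(0 + a.X + (a.X + a.X)) + b.a.a.b.X) has moves -a-> t4
  t4 = b.(rec X. a.(0 + a.X + (a.X + a.X)) + b.a.a.b.X) has moves -b-> t0
Executing ab from P (initial set {s0}):
  after a @ step 1: {s1}
  after b @ step 2: {s3}
  P completes σ.
Executing ab from Q (initial set {t0}):
  after a @ step 1: {t1}
  after b @ step 2: ∅  — Q cannot continue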